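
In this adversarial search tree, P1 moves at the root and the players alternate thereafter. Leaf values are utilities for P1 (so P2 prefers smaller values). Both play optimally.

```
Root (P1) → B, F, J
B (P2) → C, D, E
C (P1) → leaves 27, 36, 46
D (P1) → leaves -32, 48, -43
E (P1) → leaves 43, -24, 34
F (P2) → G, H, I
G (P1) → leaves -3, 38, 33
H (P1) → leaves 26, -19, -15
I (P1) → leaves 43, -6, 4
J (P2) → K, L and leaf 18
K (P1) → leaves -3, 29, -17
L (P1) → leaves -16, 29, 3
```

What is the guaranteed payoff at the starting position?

43

C (P1): max(27, 36, 46) = 46
D (P1): max(-32, 48, -43) = 48
E (P1): max(43, -24, 34) = 43
B (P2): min(46, 48, 43) = 43
G (P1): max(-3, 38, 33) = 38
H (P1): max(26, -19, -15) = 26
I (P1): max(43, -6, 4) = 43
F (P2): min(38, 26, 43) = 26
K (P1): max(-3, 29, -17) = 29
L (P1): max(-16, 29, 3) = 29
J (P2): min(29, 29, 18) = 18
Root (P1): max(43, 26, 18) = 43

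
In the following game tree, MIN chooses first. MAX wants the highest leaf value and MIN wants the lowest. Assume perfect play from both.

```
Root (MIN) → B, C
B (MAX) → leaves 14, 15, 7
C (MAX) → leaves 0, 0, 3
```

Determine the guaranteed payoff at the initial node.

3

B (MAX): max(14, 15, 7) = 15
C (MAX): max(0, 0, 3) = 3
Root (MIN): min(15, 3) = 3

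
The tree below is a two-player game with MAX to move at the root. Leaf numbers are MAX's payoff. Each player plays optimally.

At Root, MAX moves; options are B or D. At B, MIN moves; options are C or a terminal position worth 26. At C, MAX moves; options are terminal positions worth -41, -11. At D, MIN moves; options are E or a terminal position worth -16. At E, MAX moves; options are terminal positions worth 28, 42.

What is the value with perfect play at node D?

-16

E: max(28, 42) = 42
D: min(42, -16) = -16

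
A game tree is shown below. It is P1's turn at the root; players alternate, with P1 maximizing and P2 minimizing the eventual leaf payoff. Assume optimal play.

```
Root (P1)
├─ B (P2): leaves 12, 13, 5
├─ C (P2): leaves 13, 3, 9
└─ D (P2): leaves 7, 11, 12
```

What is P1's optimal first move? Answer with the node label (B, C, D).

D

B (P2): min(12, 13, 5) = 5
C (P2): min(13, 3, 9) = 3
D (P2): min(7, 11, 12) = 7
Root (P1): max(5, 3, 7) = 7
P1 picks the child with the highest value: D (value 7).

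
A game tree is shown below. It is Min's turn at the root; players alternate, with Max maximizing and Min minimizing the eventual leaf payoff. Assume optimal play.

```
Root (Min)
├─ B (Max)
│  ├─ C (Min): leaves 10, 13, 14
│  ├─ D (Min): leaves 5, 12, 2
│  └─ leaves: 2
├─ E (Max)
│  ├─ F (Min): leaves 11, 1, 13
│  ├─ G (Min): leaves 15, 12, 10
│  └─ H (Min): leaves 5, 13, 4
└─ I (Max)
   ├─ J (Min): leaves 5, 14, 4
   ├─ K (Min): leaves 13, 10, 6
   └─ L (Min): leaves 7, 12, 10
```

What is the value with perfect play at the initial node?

C (Min): min(10, 13, 14) = 10
D (Min): min(5, 12, 2) = 2
B (Max): max(10, 2, 2) = 10
F (Min): min(11, 1, 13) = 1
G (Min): min(15, 12, 10) = 10
H (Min): min(5, 13, 4) = 4
E (Max): max(1, 10, 4) = 10
J (Min): min(5, 14, 4) = 4
K (Min): min(13, 10, 6) = 6
L (Min): min(7, 12, 10) = 7
I (Max): max(4, 6, 7) = 7
Root (Min): min(10, 10, 7) = 7

7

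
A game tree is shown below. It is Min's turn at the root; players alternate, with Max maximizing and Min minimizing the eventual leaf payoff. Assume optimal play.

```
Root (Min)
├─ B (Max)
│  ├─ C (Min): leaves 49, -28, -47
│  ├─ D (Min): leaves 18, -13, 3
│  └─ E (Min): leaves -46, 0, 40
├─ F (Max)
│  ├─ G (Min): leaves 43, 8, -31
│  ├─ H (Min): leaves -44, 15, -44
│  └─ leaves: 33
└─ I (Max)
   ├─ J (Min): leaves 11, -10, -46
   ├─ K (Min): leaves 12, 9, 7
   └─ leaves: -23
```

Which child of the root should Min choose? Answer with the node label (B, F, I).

C (Min): min(49, -28, -47) = -47
D (Min): min(18, -13, 3) = -13
E (Min): min(-46, 0, 40) = -46
B (Max): max(-47, -13, -46) = -13
G (Min): min(43, 8, -31) = -31
H (Min): min(-44, 15, -44) = -44
F (Max): max(-31, -44, 33) = 33
J (Min): min(11, -10, -46) = -46
K (Min): min(12, 9, 7) = 7
I (Max): max(-46, 7, -23) = 7
Root (Min): min(-13, 33, 7) = -13
Min picks the child with the lowest value: B (value -13).

B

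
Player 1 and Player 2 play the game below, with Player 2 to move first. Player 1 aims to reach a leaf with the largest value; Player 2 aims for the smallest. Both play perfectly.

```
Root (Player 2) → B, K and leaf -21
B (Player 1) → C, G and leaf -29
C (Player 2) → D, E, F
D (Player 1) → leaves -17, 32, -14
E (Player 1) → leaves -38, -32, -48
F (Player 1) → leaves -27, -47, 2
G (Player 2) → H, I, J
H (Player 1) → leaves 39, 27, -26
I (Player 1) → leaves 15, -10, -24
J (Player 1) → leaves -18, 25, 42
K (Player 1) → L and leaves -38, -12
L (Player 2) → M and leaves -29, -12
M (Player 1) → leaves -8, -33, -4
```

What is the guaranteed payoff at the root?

-21

D (Player 1): max(-17, 32, -14) = 32
E (Player 1): max(-38, -32, -48) = -32
F (Player 1): max(-27, -47, 2) = 2
C (Player 2): min(32, -32, 2) = -32
H (Player 1): max(39, 27, -26) = 39
I (Player 1): max(15, -10, -24) = 15
J (Player 1): max(-18, 25, 42) = 42
G (Player 2): min(39, 15, 42) = 15
B (Player 1): max(-32, 15, -29) = 15
M (Player 1): max(-8, -33, -4) = -4
L (Player 2): min(-4, -29, -12) = -29
K (Player 1): max(-29, -38, -12) = -12
Root (Player 2): min(15, -12, -21) = -21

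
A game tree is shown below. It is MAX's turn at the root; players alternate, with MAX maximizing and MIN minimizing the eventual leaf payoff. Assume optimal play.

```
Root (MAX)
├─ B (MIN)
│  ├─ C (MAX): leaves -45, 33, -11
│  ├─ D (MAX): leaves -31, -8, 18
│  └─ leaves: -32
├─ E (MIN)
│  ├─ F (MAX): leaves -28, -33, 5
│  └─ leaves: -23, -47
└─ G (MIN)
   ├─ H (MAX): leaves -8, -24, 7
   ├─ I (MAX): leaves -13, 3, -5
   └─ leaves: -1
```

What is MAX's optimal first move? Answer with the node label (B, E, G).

G

C (MAX): max(-45, 33, -11) = 33
D (MAX): max(-31, -8, 18) = 18
B (MIN): min(33, 18, -32) = -32
F (MAX): max(-28, -33, 5) = 5
E (MIN): min(5, -23, -47) = -47
H (MAX): max(-8, -24, 7) = 7
I (MAX): max(-13, 3, -5) = 3
G (MIN): min(7, 3, -1) = -1
Root (MAX): max(-32, -47, -1) = -1
MAX picks the child with the highest value: G (value -1).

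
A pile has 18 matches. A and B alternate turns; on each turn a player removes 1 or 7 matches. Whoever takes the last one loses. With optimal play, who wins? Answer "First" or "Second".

First

Mark each pile size as W (mover wins) or L (mover loses):
i:   0  1  2  3  4  5  6  7  8  9 10 11 12 13 14 15 16 17 18
     W  L  W  L  W  L  W  L  W  L  W  L  W  L  W  L  W  L  W
Position 18 is W, so the first player wins.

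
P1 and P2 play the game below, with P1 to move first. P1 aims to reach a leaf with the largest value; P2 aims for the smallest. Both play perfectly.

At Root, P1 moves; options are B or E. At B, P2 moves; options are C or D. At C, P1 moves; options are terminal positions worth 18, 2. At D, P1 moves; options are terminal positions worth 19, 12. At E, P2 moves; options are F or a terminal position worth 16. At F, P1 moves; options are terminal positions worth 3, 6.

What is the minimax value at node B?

18

C: max(18, 2) = 18
D: max(19, 12) = 19
B: min(18, 19) = 18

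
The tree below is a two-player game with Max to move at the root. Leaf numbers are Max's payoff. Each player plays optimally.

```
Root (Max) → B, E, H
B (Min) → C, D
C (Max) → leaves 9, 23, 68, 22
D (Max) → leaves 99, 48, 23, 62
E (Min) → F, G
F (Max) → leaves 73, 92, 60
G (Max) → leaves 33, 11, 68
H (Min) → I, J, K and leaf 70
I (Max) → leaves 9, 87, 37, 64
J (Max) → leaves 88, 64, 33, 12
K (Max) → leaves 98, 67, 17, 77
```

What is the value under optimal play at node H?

I: max(9, 87, 37, 64) = 87
J: max(88, 64, 33, 12) = 88
K: max(98, 67, 17, 77) = 98
H: min(87, 88, 98, 70) = 70

70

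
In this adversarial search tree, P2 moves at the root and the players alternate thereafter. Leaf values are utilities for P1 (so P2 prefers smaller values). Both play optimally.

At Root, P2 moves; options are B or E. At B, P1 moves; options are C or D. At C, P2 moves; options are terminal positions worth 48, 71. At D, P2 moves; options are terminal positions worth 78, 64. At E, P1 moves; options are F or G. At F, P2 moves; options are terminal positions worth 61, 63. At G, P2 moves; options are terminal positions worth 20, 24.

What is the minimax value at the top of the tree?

61

C (P2): min(48, 71) = 48
D (P2): min(78, 64) = 64
B (P1): max(48, 64) = 64
F (P2): min(61, 63) = 61
G (P2): min(20, 24) = 20
E (P1): max(61, 20) = 61
Root (P2): min(64, 61) = 61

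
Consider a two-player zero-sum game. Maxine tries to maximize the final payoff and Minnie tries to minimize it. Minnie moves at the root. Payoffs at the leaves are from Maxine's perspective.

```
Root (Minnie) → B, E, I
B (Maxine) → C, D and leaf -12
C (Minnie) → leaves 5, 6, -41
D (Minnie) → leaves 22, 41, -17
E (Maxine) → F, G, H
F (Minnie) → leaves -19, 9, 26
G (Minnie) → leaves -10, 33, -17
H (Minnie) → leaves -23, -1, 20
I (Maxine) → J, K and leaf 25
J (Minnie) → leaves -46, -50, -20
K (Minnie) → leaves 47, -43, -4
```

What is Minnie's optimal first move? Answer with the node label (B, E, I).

C (Minnie): min(5, 6, -41) = -41
D (Minnie): min(22, 41, -17) = -17
B (Maxine): max(-41, -17, -12) = -12
F (Minnie): min(-19, 9, 26) = -19
G (Minnie): min(-10, 33, -17) = -17
H (Minnie): min(-23, -1, 20) = -23
E (Maxine): max(-19, -17, -23) = -17
J (Minnie): min(-46, -50, -20) = -50
K (Minnie): min(47, -43, -4) = -43
I (Maxine): max(-50, -43, 25) = 25
Root (Minnie): min(-12, -17, 25) = -17
Minnie picks the child with the lowest value: E (value -17).

E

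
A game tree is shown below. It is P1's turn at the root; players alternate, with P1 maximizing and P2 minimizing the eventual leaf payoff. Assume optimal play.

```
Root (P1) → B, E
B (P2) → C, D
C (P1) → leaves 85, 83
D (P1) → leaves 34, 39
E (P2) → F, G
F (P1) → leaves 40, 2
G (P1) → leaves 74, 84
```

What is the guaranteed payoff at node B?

C: max(85, 83) = 85
D: max(34, 39) = 39
B: min(85, 39) = 39

39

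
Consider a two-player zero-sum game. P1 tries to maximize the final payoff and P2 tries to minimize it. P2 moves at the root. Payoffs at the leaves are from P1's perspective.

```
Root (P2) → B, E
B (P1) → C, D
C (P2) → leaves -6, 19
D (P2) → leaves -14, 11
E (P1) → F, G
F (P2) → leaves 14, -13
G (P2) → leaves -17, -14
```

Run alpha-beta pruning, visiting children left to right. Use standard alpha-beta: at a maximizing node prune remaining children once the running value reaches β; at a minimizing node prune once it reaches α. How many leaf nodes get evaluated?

6

C [α=-∞,β=+∞]: v=-6
D [α=-6,β=+∞]: v=-14 after child 1 ≤ α → α-cutoff, skip 1
B [α=-∞,β=+∞]: v=-6
F [α=-∞,β=-6]: v=-13
G [α=-13,β=-6]: v=-17 after child 1 ≤ α → α-cutoff, skip 1
E [α=-∞,β=-6]: v=-13
Root [α=-∞,β=+∞]: v=-13
Leaves evaluated: 6 of 8.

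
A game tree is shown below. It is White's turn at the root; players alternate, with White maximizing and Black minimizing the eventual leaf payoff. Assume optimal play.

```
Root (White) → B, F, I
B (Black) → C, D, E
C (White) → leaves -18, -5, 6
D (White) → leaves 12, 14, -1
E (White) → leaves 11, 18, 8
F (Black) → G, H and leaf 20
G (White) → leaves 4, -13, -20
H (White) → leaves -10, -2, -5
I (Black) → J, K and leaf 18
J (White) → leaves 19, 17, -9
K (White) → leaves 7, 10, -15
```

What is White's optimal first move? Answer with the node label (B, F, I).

I

C (White): max(-18, -5, 6) = 6
D (White): max(12, 14, -1) = 14
E (White): max(11, 18, 8) = 18
B (Black): min(6, 14, 18) = 6
G (White): max(4, -13, -20) = 4
H (White): max(-10, -2, -5) = -2
F (Black): min(4, -2, 20) = -2
J (White): max(19, 17, -9) = 19
K (White): max(7, 10, -15) = 10
I (Black): min(19, 10, 18) = 10
Root (White): max(6, -2, 10) = 10
White picks the child with the highest value: I (value 10).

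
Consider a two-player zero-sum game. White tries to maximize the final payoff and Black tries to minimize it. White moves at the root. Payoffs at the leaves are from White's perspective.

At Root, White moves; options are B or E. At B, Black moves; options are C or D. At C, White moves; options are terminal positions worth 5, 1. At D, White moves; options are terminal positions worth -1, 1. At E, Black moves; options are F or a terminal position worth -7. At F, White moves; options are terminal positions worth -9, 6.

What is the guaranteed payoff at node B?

C: max(5, 1) = 5
D: max(-1, 1) = 1
B: min(5, 1) = 1

1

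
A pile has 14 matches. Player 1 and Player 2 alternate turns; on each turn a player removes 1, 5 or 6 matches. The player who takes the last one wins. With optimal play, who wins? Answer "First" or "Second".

Positions where the player to move wins (W) vs loses (L):
i:   0  1  2  3  4  5  6  7  8  9 10 11 12 13 14
     L  W  L  W  L  W  W  W  W  W  W  L  W  L  W
Position 14 is W, so the first player wins.

First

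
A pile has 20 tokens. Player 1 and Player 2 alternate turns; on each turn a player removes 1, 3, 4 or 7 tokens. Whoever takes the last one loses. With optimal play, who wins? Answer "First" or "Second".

Positions where the player to move wins (W) vs loses (L):
i:   0  1  2  3  4  5  6  7  8  9 10 11 12 13 14 15 16 17 18 19 20
     W  L  W  L  W  W  W  W  W  L  W  L  W  W  W  W  W  L  W  L  W
Position 20 is W, so the first player wins.

First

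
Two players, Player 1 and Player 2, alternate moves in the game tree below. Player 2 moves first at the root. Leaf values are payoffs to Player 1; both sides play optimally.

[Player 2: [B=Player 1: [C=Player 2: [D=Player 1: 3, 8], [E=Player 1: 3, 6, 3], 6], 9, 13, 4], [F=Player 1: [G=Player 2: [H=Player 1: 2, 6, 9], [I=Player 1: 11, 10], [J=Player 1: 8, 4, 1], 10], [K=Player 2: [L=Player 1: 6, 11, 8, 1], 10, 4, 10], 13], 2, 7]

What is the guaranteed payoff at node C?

D: max(3, 8) = 8
E: max(3, 6, 3) = 6
C: min(8, 6, 6) = 6

6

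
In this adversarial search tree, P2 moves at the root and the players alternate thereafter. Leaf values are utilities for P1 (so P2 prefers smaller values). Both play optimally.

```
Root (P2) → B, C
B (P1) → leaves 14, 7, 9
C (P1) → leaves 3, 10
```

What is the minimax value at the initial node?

10

B (P1): max(14, 7, 9) = 14
C (P1): max(3, 10) = 10
Root (P2): min(14, 10) = 10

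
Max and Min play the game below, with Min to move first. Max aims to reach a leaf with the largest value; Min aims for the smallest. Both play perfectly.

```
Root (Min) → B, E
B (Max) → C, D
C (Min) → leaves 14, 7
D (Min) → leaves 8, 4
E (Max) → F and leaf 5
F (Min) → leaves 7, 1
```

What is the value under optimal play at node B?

C: min(14, 7) = 7
D: min(8, 4) = 4
B: max(7, 4) = 7

7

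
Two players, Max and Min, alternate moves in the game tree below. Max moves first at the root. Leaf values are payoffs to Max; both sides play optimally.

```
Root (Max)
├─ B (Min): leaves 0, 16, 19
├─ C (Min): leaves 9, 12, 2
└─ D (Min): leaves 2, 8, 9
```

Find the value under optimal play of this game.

2

B (Min): min(0, 16, 19) = 0
C (Min): min(9, 12, 2) = 2
D (Min): min(2, 8, 9) = 2
Root (Max): max(0, 2, 2) = 2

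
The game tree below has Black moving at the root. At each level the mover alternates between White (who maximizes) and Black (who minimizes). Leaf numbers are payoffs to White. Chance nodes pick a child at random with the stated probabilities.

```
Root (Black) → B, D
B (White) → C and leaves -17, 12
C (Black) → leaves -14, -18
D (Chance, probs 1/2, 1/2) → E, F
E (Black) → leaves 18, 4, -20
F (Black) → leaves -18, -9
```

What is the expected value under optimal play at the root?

-19

C (Black): min(-14, -18) = -18
B (White): max(-18, -17, 12) = 12
E (Black): min(18, 4, -20) = -20
F (Black): min(-18, -9) = -18
D (Chance): 1/2·-20 + 1/2·-18 = -19
Root (Black): min(12, -19) = -19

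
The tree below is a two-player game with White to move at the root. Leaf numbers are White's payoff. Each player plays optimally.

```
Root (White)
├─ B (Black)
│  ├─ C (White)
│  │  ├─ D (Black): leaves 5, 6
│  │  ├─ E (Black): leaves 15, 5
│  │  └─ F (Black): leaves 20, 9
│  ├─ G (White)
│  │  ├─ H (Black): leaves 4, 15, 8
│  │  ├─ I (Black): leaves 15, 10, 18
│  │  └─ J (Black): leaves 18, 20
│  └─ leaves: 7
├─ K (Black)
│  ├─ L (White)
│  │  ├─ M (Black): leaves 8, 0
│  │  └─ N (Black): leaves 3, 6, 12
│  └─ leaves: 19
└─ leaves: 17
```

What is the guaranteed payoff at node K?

3

M: min(8, 0) = 0
N: min(3, 6, 12) = 3
L: max(0, 3) = 3
K: min(3, 19) = 3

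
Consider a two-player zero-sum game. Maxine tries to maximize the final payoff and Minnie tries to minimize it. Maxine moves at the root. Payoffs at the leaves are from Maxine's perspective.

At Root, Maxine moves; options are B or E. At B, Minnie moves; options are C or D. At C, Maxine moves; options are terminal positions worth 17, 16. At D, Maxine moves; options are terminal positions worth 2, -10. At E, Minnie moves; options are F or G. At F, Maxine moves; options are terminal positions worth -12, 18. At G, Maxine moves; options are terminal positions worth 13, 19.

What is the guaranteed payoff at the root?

18

C (Maxine): max(17, 16) = 17
D (Maxine): max(2, -10) = 2
B (Minnie): min(17, 2) = 2
F (Maxine): max(-12, 18) = 18
G (Maxine): max(13, 19) = 19
E (Minnie): min(18, 19) = 18
Root (Maxine): max(2, 18) = 18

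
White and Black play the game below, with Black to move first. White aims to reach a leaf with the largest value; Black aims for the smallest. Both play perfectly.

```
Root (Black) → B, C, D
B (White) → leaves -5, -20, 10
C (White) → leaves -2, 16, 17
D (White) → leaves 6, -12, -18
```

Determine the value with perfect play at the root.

6

B (White): max(-5, -20, 10) = 10
C (White): max(-2, 16, 17) = 17
D (White): max(6, -12, -18) = 6
Root (Black): min(10, 17, 6) = 6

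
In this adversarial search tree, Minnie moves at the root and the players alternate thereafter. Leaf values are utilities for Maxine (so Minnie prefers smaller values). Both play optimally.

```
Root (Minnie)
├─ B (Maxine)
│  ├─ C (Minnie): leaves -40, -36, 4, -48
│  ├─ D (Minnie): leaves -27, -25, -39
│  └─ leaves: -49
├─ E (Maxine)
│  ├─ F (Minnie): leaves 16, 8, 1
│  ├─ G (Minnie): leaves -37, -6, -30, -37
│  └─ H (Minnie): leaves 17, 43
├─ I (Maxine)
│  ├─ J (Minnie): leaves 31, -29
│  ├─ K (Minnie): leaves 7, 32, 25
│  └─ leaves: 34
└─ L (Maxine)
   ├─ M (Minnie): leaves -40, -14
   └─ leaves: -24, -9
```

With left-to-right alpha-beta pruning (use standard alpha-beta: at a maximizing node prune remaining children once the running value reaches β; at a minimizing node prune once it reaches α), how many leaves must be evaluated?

16

C [α=-∞,β=+∞]: v=-48
D [α=-48,β=+∞]: v=-39
B [α=-∞,β=+∞]: v=-39
F [α=-∞,β=-39]: v=1
E [α=-∞,β=-39]: v=1 after child 1 ≥ β → β-cutoff, skip 2
J [α=-∞,β=-39]: v=-29
I [α=-∞,β=-39]: v=-29 after child 1 ≥ β → β-cutoff, skip 2
M [α=-∞,β=-39]: v=-40
L [α=-∞,β=-39]: v=-24 after child 2 ≥ β → β-cutoff, skip 1
Root [α=-∞,β=+∞]: v=-39
Leaves evaluated: 16 of 27.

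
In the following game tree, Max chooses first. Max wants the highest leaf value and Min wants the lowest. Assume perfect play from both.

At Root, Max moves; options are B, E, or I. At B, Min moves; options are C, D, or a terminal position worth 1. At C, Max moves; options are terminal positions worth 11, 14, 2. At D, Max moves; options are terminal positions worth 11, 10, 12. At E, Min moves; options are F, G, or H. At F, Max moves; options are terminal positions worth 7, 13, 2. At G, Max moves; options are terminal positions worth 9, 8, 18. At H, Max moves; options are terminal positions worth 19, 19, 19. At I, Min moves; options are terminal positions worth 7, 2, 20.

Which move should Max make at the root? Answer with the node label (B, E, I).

E

C (Max): max(11, 14, 2) = 14
D (Max): max(11, 10, 12) = 12
B (Min): min(14, 12, 1) = 1
F (Max): max(7, 13, 2) = 13
G (Max): max(9, 8, 18) = 18
H (Max): max(19, 19, 19) = 19
E (Min): min(13, 18, 19) = 13
I (Min): min(7, 2, 20) = 2
Root (Max): max(1, 13, 2) = 13
Max picks the child with the highest value: E (value 13).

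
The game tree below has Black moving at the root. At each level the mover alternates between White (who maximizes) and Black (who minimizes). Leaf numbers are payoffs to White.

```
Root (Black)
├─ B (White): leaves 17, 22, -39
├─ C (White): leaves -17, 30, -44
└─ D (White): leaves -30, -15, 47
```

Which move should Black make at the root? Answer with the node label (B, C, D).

B

B (White): max(17, 22, -39) = 22
C (White): max(-17, 30, -44) = 30
D (White): max(-30, -15, 47) = 47
Root (Black): min(22, 30, 47) = 22
Black picks the child with the lowest value: B (value 22).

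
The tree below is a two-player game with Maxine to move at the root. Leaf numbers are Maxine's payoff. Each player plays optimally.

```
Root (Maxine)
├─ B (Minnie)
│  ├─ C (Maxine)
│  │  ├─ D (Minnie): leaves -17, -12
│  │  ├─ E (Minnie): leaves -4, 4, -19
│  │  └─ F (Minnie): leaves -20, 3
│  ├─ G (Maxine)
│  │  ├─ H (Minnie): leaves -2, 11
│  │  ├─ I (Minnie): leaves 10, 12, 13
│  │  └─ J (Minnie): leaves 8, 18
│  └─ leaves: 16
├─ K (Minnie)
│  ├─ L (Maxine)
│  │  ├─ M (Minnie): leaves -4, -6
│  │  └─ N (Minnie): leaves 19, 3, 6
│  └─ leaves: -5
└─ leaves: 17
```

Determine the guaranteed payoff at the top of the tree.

D (Minnie): min(-17, -12) = -17
E (Minnie): min(-4, 4, -19) = -19
F (Minnie): min(-20, 3) = -20
C (Maxine): max(-17, -19, -20) = -17
H (Minnie): min(-2, 11) = -2
I (Minnie): min(10, 12, 13) = 10
J (Minnie): min(8, 18) = 8
G (Maxine): max(-2, 10, 8) = 10
B (Minnie): min(-17, 10, 16) = -17
M (Minnie): min(-4, -6) = -6
N (Minnie): min(19, 3, 6) = 3
L (Maxine): max(-6, 3) = 3
K (Minnie): min(3, -5) = -5
Root (Maxine): max(-17, -5, 17) = 17

17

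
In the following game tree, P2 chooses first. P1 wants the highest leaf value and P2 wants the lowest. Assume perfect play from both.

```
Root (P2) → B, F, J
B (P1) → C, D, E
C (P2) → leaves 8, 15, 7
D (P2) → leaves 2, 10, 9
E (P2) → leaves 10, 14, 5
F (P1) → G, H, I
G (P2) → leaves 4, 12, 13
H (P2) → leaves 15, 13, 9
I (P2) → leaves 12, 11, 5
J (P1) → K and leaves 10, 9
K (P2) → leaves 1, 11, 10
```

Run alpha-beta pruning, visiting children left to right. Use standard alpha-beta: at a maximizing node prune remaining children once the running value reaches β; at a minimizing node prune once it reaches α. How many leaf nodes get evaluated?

17

C [α=-∞,β=+∞]: v=7
D [α=7,β=+∞]: v=2 after child 1 ≤ α → α-cutoff, skip 2
E [α=7,β=+∞]: v=5
B [α=-∞,β=+∞]: v=7
G [α=-∞,β=7]: v=4
H [α=4,β=7]: v=9
F [α=-∞,β=7]: v=9 after child 2 ≥ β → β-cutoff, skip 1
K [α=-∞,β=7]: v=1
J [α=-∞,β=7]: v=10 after child 2 ≥ β → β-cutoff, skip 1
Root [α=-∞,β=+∞]: v=7
Leaves evaluated: 17 of 23.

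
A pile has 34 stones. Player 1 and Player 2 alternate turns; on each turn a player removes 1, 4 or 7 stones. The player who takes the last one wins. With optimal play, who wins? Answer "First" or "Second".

Mark each pile size as W (mover wins) or L (mover loses):
i:   0  1  2  3  4  5  6  7  8  9 10 11 12 13 14 15 16 17 18 19 20 21 22 23 24 25 26 27 28 29 30 31 32 33 34
     L  W  L  W  W  L  W  W  L  W  L  W  W  L  W  W  L  W  L  W  W  L  W  W  L  W  L  W  W  L  W  W  L  W  L
Position 34 is L, so the second player wins.

Second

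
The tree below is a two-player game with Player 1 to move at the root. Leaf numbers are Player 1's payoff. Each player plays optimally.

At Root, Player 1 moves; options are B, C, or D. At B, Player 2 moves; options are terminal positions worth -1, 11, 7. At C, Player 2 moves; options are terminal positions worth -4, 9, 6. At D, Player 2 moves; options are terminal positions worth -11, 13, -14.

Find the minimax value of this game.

-1

B (Player 2): min(-1, 11, 7) = -1
C (Player 2): min(-4, 9, 6) = -4
D (Player 2): min(-11, 13, -14) = -14
Root (Player 1): max(-1, -4, -14) = -1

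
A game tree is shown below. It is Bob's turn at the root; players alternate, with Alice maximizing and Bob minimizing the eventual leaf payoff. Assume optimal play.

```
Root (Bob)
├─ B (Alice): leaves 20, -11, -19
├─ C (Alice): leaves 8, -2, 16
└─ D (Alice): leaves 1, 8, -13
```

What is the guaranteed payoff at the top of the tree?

8

B (Alice): max(20, -11, -19) = 20
C (Alice): max(8, -2, 16) = 16
D (Alice): max(1, 8, -13) = 8
Root (Bob): min(20, 16, 8) = 8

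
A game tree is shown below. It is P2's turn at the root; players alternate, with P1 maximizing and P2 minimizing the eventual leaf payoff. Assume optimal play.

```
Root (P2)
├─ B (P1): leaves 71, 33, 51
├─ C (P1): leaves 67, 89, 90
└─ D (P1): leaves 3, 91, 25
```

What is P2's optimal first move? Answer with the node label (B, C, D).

B (P1): max(71, 33, 51) = 71
C (P1): max(67, 89, 90) = 90
D (P1): max(3, 91, 25) = 91
Root (P2): min(71, 90, 91) = 71
P2 picks the child with the lowest value: B (value 71).

B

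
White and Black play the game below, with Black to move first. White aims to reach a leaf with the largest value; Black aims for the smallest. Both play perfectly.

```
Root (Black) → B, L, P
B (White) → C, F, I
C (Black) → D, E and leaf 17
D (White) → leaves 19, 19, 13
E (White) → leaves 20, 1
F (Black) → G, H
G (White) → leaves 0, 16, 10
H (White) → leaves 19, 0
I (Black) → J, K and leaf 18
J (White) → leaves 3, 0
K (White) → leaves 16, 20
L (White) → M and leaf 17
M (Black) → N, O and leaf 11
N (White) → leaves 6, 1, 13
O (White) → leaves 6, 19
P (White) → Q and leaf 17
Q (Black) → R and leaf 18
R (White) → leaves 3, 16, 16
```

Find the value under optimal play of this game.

D (White): max(19, 19, 13) = 19
E (White): max(20, 1) = 20
C (Black): min(19, 20, 17) = 17
G (White): max(0, 16, 10) = 16
H (White): max(19, 0) = 19
F (Black): min(16, 19) = 16
J (White): max(3, 0) = 3
K (White): max(16, 20) = 20
I (Black): min(3, 20, 18) = 3
B (White): max(17, 16, 3) = 17
N (White): max(6, 1, 13) = 13
O (White): max(6, 19) = 19
M (Black): min(13, 19, 11) = 11
L (White): max(11, 17) = 17
R (White): max(3, 16, 16) = 16
Q (Black): min(16, 18) = 16
P (White): max(16, 17) = 17
Root (Black): min(17, 17, 17) = 17

17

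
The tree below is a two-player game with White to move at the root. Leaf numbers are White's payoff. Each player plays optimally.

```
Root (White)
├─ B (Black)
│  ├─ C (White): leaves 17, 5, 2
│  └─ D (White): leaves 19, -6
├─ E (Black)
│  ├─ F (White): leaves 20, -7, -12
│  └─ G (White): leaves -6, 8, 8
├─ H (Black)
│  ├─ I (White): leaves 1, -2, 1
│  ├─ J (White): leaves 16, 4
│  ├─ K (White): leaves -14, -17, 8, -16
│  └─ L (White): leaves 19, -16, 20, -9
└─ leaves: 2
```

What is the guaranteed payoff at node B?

17

C: max(17, 5, 2) = 17
D: max(19, -6) = 19
B: min(17, 19) = 17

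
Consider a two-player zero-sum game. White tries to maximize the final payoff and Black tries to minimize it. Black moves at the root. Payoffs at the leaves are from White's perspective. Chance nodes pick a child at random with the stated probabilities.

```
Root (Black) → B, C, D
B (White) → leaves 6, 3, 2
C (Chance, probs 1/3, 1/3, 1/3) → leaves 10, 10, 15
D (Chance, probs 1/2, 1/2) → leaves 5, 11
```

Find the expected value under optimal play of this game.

B (White): max(6, 3, 2) = 6
C (Chance): 1/3·10 + 1/3·10 + 1/3·15 = 11.67
D (Chance): 1/2·5 + 1/2·11 = 8
Root (Black): min(6, 11.67, 8) = 6

6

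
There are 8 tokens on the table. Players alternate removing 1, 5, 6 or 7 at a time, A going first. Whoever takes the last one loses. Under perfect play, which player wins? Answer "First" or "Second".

First

i:   0  1  2  3  4  5  6  7  8
     W  L  W  L  W  L  W  W  W
Position 8 is W, so the first player wins.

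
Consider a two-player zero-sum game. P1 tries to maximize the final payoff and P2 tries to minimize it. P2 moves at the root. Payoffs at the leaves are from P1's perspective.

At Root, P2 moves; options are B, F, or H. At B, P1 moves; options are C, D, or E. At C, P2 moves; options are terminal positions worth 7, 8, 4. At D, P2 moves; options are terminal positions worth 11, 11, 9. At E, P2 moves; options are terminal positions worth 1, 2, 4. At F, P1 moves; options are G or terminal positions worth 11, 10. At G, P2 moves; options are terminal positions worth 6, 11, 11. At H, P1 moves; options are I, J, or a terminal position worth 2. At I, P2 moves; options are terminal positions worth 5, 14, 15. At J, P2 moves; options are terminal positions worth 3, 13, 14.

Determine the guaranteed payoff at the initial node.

C (P2): min(7, 8, 4) = 4
D (P2): min(11, 11, 9) = 9
E (P2): min(1, 2, 4) = 1
B (P1): max(4, 9, 1) = 9
G (P2): min(6, 11, 11) = 6
F (P1): max(6, 11, 10) = 11
I (P2): min(5, 14, 15) = 5
J (P2): min(3, 13, 14) = 3
H (P1): max(5, 3, 2) = 5
Root (P2): min(9, 11, 5) = 5

5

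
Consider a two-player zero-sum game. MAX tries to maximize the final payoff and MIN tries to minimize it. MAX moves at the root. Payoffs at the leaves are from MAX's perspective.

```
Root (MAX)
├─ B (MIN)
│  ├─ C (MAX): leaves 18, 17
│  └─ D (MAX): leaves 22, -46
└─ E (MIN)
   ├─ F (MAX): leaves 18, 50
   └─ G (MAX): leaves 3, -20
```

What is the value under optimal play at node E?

3

F: max(18, 50) = 50
G: max(3, -20) = 3
E: min(50, 3) = 3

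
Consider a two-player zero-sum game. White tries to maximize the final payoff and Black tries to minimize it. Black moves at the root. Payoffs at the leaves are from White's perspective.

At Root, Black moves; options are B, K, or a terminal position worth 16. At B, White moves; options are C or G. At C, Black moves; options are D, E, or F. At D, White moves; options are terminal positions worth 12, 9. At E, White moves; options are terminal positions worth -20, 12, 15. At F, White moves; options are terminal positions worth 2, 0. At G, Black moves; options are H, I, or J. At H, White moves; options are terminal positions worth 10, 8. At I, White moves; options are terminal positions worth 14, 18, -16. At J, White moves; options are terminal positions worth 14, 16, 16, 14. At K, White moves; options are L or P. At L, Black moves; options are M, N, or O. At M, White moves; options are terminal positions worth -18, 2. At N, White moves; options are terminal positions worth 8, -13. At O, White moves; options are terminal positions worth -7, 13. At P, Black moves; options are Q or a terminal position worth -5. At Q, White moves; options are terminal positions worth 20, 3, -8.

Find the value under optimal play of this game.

D (White): max(12, 9) = 12
E (White): max(-20, 12, 15) = 15
F (White): max(2, 0) = 2
C (Black): min(12, 15, 2) = 2
H (White): max(10, 8) = 10
I (White): max(14, 18, -16) = 18
J (White): max(14, 16, 16, 14) = 16
G (Black): min(10, 18, 16) = 10
B (White): max(2, 10) = 10
M (White): max(-18, 2) = 2
N (White): max(8, -13) = 8
O (White): max(-7, 13) = 13
L (Black): min(2, 8, 13) = 2
Q (White): max(20, 3, -8) = 20
P (Black): min(20, -5) = -5
K (White): max(2, -5) = 2
Root (Black): min(10, 2, 16) = 2

2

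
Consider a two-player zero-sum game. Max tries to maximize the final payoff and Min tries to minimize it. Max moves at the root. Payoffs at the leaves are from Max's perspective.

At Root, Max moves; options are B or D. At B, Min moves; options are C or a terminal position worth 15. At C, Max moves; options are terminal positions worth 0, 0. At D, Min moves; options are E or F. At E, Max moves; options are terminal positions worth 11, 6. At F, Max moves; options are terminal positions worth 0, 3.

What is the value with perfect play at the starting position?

3

C (Max): max(0, 0) = 0
B (Min): min(0, 15) = 0
E (Max): max(11, 6) = 11
F (Max): max(0, 3) = 3
D (Min): min(11, 3) = 3
Root (Max): max(0, 3) = 3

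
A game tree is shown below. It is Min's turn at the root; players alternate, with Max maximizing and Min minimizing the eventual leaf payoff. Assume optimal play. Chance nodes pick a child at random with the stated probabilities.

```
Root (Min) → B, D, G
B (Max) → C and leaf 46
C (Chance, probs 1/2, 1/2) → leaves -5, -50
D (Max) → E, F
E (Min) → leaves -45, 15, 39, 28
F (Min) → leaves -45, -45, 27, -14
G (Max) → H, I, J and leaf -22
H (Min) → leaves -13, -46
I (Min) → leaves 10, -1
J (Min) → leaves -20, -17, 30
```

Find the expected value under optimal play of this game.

-45

C (Chance): 1/2·-5 + 1/2·-50 = -27.5
B (Max): max(-27.5, 46) = 46
E (Min): min(-45, 15, 39, 28) = -45
F (Min): min(-45, -45, 27, -14) = -45
D (Max): max(-45, -45) = -45
H (Min): min(-13, -46) = -46
I (Min): min(10, -1) = -1
J (Min): min(-20, -17, 30) = -20
G (Max): max(-46, -1, -20, -22) = -1
Root (Min): min(46, -45, -1) = -45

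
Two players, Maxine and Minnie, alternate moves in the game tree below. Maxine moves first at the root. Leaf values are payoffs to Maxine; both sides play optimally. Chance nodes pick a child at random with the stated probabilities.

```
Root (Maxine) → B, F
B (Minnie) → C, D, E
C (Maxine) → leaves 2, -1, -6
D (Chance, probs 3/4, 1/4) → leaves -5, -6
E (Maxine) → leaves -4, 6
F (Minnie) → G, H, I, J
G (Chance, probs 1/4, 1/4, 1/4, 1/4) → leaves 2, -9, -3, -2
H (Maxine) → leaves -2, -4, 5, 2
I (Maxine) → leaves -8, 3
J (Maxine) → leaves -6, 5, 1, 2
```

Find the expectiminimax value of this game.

C (Maxine): max(2, -1, -6) = 2
D (Chance): 3/4·-5 + 1/4·-6 = -5.25
E (Maxine): max(-4, 6) = 6
B (Minnie): min(2, -5.25, 6) = -5.25
G (Chance): 1/4·2 + 1/4·-9 + 1/4·-3 + 1/4·-2 = -3
H (Maxine): max(-2, -4, 5, 2) = 5
I (Maxine): max(-8, 3) = 3
J (Maxine): max(-6, 5, 1, 2) = 5
F (Minnie): min(-3, 5, 3, 5) = -3
Root (Maxine): max(-5.25, -3) = -3

-3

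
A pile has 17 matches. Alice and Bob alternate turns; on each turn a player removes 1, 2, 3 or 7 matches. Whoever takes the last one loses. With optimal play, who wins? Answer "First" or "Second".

W/L table (W = player to move can force a win):
i:   0  1  2  3  4  5  6  7  8  9 10 11 12 13 14 15 16 17
     W  L  W  W  W  L  W  W  W  L  W  W  W  L  W  W  W  L
Position 17 is L, so the second player wins.

Second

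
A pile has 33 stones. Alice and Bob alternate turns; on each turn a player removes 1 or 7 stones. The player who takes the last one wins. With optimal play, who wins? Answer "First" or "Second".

First

W/L table (W = player to move can force a win):
i:   0  1  2  3  4  5  6  7  8  9 10 11 12 13 14 15 16 17 18 19 20 21 22 23 24 25 26 27 28 29 30 31 32 33
     L  W  L  W  L  W  L  W  L  W  L  W  L  W  L  W  L  W  L  W  L  W  L  W  L  W  L  W  L  W  L  W  L  W
Position 33 is W, so the first player wins.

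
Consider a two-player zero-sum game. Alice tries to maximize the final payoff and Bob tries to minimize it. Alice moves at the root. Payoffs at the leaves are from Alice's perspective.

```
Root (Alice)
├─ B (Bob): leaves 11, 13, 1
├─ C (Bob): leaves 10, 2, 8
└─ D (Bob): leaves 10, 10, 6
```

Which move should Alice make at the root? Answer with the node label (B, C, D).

B (Bob): min(11, 13, 1) = 1
C (Bob): min(10, 2, 8) = 2
D (Bob): min(10, 10, 6) = 6
Root (Alice): max(1, 2, 6) = 6
Alice picks the child with the highest value: D (value 6).

D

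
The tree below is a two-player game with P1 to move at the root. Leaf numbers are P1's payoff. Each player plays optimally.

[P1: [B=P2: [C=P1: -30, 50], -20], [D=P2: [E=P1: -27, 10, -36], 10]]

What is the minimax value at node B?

-20

C: max(-30, 50) = 50
B: min(50, -20) = -20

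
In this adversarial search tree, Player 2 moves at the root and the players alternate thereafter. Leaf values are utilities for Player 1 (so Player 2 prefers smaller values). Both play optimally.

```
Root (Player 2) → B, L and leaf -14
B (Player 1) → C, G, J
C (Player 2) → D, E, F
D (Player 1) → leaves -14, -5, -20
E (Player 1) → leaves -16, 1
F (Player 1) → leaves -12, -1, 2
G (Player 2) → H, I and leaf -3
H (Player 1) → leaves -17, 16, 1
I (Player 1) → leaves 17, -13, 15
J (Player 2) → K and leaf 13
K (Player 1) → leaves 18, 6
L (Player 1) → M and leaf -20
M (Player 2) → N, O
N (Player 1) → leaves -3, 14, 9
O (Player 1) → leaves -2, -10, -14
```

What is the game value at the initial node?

D (Player 1): max(-14, -5, -20) = -5
E (Player 1): max(-16, 1) = 1
F (Player 1): max(-12, -1, 2) = 2
C (Player 2): min(-5, 1, 2) = -5
H (Player 1): max(-17, 16, 1) = 16
I (Player 1): max(17, -13, 15) = 17
G (Player 2): min(16, 17, -3) = -3
K (Player 1): max(18, 6) = 18
J (Player 2): min(18, 13) = 13
B (Player 1): max(-5, -3, 13) = 13
N (Player 1): max(-3, 14, 9) = 14
O (Player 1): max(-2, -10, -14) = -2
M (Player 2): min(14, -2) = -2
L (Player 1): max(-2, -20) = -2
Root (Player 2): min(13, -2, -14) = -14

-14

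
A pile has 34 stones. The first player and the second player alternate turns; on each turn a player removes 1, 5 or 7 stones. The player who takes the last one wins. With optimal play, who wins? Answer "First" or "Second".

i:   0  1  2  3  4  5  6  7  8  9 10 11 12 13 14 15 16 17 18 19 20 21 22 23 24 25 26 27 28 29 30 31 32 33 34
     L  W  L  W  L  W  L  W  L  W  L  W  L  W  L  W  L  W  L  W  L  W  L  W  L  W  L  W  L  W  L  W  L  W  L
Position 34 is L, so the second player wins.

Second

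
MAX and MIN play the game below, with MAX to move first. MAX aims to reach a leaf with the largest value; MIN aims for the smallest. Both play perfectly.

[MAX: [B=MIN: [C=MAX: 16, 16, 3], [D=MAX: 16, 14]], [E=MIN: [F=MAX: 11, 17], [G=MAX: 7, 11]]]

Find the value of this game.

16

C (MAX): max(16, 16, 3) = 16
D (MAX): max(16, 14) = 16
B (MIN): min(16, 16) = 16
F (MAX): max(11, 17) = 17
G (MAX): max(7, 11) = 11
E (MIN): min(17, 11) = 11
Root (MAX): max(16, 11) = 16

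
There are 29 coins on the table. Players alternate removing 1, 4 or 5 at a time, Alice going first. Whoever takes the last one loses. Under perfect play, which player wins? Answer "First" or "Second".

First

W/L table (W = player to move can force a win):
i:   0  1  2  3  4  5  6  7  8  9 10 11 12 13 14 15 16 17 18 19 20 21 22 23 24 25 26 27 28 29
     W  L  W  L  W  W  W  W  W  L  W  L  W  W  W  W  W  L  W  L  W  W  W  W  W  L  W  L  W  W
Position 29 is W, so the first player wins.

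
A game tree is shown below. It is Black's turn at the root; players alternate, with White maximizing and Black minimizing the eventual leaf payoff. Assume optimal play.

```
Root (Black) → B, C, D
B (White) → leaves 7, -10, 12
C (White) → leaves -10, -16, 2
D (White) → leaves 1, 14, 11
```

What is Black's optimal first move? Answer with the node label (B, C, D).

C

B (White): max(7, -10, 12) = 12
C (White): max(-10, -16, 2) = 2
D (White): max(1, 14, 11) = 14
Root (Black): min(12, 2, 14) = 2
Black picks the child with the lowest value: C (value 2).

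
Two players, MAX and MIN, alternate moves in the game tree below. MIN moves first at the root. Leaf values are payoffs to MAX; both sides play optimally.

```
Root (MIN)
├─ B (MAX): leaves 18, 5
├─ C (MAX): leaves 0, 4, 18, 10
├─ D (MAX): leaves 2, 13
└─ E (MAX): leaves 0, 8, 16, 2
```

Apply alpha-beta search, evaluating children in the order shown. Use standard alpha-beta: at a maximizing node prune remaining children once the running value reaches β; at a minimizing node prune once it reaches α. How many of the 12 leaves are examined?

B [α=-∞,β=+∞]: v=18
C [α=-∞,β=18]: v=18 after child 3 ≥ β → β-cutoff, skip 1
D [α=-∞,β=18]: v=13
E [α=-∞,β=13]: v=16 after child 3 ≥ β → β-cutoff, skip 1
Root [α=-∞,β=+∞]: v=13
Leaves evaluated: 10 of 12.

10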